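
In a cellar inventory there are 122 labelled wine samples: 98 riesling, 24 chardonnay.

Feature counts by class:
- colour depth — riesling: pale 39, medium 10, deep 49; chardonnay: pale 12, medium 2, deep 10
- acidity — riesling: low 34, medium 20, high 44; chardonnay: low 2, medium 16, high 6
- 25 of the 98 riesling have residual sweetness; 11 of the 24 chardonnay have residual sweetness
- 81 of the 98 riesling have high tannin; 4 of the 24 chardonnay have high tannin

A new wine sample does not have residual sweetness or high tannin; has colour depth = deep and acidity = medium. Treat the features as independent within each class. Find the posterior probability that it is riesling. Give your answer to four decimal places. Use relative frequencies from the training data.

riesling: (98/122) × (49/98) × (20/98) × (73/98) × (17/98) ≈ 0.0105916
chardonnay: (24/122) × (10/24) × (16/24) × (13/24) × (20/24) ≈ 0.0246661
P(riesling | x) = 0.0105916 / 0.0352577 ≈ 0.3004

0.3004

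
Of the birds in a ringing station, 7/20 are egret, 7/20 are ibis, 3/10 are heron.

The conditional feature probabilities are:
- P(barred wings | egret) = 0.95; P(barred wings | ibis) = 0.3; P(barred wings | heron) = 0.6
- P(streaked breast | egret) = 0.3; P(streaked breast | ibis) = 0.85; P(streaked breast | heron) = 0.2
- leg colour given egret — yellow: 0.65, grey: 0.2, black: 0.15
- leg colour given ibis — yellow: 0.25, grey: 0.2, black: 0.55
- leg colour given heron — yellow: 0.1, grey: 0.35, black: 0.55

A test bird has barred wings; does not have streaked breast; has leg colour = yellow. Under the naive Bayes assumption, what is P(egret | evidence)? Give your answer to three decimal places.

egret: 0.35 × 0.95 × (1−0.3) × 0.65 = 0.1512875
ibis: 0.35 × 0.3 × (1−0.85) × 0.25 = 0.0039375
heron: 0.3 × 0.6 × (1−0.2) × 0.1 = 0.0144
P(egret | x) = 0.1512875 / 0.169625 ≈ 0.892

0.892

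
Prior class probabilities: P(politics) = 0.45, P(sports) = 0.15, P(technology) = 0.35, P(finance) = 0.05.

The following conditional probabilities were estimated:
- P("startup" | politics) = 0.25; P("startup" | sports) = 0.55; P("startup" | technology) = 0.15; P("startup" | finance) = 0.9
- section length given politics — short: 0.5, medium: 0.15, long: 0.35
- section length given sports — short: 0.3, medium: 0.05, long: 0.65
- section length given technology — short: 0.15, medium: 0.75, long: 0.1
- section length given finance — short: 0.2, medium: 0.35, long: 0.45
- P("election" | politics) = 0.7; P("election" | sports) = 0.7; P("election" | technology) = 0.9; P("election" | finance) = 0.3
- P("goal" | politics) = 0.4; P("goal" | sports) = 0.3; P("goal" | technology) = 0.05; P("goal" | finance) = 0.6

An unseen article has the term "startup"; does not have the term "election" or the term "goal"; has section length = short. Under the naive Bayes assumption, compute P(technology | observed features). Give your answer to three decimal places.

politics: 0.45 × 0.25 × 0.5 × (1−0.7) × (1−0.4) = 0.010125
sports: 0.15 × 0.55 × 0.3 × (1−0.7) × (1−0.3) = 0.0051975
technology: 0.35 × 0.15 × 0.15 × (1−0.9) × (1−0.05) = 0.000748125
finance: 0.05 × 0.9 × 0.2 × (1−0.3) × (1−0.6) = 0.00252
P(technology | x) = 0.000748125 / 0.018590625 ≈ 0.040

0.040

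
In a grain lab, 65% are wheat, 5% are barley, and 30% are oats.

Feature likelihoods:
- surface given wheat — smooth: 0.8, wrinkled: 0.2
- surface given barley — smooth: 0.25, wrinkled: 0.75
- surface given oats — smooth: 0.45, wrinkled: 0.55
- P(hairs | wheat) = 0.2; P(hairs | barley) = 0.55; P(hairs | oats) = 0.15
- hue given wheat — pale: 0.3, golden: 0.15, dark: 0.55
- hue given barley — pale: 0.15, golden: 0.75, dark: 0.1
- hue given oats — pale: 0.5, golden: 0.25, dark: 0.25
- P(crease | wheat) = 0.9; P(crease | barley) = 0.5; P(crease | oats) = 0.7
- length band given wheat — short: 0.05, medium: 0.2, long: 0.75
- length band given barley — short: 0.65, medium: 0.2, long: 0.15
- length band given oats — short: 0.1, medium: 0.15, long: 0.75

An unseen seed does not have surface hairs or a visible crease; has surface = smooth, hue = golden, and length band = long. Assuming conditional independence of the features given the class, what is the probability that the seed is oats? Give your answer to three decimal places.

wheat: 0.65 × 0.8 × (1−0.2) × 0.15 × (1−0.9) × 0.75 = 0.00468
barley: 0.05 × 0.25 × (1−0.55) × 0.75 × (1−0.5) × 0.15 = 0.00031640625
oats: 0.3 × 0.45 × (1−0.15) × 0.25 × (1−0.7) × 0.75 = 0.0064546875
P(oats | x) = 0.0064546875 / 0.01145109375 ≈ 0.564

0.564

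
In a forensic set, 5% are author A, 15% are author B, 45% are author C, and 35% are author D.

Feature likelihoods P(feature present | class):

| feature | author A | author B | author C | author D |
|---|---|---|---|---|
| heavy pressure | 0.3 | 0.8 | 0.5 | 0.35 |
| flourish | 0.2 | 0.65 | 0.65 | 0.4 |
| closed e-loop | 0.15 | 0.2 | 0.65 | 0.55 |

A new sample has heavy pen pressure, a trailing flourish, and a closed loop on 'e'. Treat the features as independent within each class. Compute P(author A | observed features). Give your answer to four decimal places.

0.0033

author A: 0.05 × 0.3 × 0.2 × 0.15 = 0.00045
author B: 0.15 × 0.8 × 0.65 × 0.2 = 0.0156
author C: 0.45 × 0.5 × 0.65 × 0.65 = 0.0950625
author D: 0.35 × 0.35 × 0.4 × 0.55 = 0.02695
P(author A | x) = 0.00045 / 0.1380625 ≈ 0.0033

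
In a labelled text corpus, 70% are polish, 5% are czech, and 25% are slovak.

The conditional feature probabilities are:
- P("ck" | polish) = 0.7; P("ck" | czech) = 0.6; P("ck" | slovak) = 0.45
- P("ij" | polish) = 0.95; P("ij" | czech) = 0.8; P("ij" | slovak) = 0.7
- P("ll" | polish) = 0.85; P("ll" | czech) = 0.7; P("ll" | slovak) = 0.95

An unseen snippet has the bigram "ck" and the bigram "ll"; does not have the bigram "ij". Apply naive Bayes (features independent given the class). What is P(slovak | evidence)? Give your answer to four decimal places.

polish: 0.7 × 0.7 × (1−0.95) × 0.85 = 0.020825
czech: 0.05 × 0.6 × (1−0.8) × 0.7 = 0.0042
slovak: 0.25 × 0.45 × (1−0.7) × 0.95 = 0.0320625
P(slovak | x) = 0.0320625 / 0.0570875 ≈ 0.5616

0.5616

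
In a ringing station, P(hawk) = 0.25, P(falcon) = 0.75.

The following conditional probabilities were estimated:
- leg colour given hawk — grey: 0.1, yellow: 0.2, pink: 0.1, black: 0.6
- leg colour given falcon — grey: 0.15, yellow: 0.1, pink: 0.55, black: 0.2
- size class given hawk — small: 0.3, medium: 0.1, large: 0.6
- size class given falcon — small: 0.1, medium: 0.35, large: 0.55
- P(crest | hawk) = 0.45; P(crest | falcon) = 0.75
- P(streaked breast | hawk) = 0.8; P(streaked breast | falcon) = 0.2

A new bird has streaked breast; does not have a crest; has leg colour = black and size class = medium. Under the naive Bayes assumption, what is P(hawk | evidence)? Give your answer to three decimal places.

0.715

hawk: 0.25 × 0.6 × 0.1 × (1−0.45) × 0.8 = 0.0066
falcon: 0.75 × 0.2 × 0.35 × (1−0.75) × 0.2 = 0.002625
P(hawk | x) = 0.0066 / 0.009225 ≈ 0.715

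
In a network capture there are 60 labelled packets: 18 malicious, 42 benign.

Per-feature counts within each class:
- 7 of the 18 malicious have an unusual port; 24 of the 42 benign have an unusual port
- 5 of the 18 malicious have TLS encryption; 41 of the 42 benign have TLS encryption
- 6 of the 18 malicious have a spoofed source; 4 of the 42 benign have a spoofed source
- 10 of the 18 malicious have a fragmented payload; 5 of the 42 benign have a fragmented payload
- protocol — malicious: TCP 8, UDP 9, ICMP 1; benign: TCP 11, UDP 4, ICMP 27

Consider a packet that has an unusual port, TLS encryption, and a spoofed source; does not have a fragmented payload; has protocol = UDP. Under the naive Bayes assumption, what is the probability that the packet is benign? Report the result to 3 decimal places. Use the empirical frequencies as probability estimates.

0.565

malicious: (18/60) × (7/18) × (5/18) × (6/18) × (8/18) × (9/18) ≈ 0.00240055
benign: (42/60) × (24/42) × (41/42) × (4/42) × (37/42) × (4/42) ≈ 0.0031201
P(benign | x) = 0.0031201 / 0.00552065 ≈ 0.565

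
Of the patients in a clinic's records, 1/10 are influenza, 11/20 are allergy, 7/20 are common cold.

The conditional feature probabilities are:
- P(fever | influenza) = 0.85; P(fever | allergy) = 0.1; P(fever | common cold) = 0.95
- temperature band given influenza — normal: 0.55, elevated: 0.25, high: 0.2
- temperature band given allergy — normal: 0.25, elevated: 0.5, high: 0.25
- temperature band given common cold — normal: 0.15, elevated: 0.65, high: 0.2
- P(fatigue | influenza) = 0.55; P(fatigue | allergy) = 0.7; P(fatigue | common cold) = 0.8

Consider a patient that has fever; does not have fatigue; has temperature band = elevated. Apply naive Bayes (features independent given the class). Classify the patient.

common cold

influenza: 0.1 × 0.85 × 0.25 × (1−0.55) = 0.0095625
allergy: 0.55 × 0.1 × 0.5 × (1−0.7) = 0.00825
common cold: 0.35 × 0.95 × 0.65 × (1−0.8) = 0.043225
Highest score → common cold.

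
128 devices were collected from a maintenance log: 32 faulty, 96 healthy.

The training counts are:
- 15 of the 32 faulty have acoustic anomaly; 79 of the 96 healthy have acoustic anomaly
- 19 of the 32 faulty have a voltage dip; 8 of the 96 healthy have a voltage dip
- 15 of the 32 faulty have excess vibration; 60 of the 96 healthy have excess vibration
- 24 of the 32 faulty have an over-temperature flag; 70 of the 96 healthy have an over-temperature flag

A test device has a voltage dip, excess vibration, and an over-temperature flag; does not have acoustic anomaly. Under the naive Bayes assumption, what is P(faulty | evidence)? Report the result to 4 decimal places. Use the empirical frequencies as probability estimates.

faulty: (32/128) × (17/32) × (19/32) × (15/32) × (24/32) = 0.0277233123779296875
healthy: (96/128) × (17/96) × (8/96) × (60/96) × (70/96) ≈ 0.00504388
P(faulty | x) = 0.0277233123779296875 / 0.0327671923779296875 ≈ 0.8461

0.8461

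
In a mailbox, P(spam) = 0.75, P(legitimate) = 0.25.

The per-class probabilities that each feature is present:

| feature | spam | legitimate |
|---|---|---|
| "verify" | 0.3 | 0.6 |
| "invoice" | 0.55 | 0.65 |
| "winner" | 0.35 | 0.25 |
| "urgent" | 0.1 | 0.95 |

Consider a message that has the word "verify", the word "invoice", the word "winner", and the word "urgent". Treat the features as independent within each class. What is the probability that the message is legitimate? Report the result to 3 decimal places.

spam: 0.75 × 0.3 × 0.55 × 0.35 × 0.1 = 0.00433125
legitimate: 0.25 × 0.6 × 0.65 × 0.25 × 0.95 = 0.02315625
P(legitimate | x) = 0.02315625 / 0.0274875 ≈ 0.842

0.842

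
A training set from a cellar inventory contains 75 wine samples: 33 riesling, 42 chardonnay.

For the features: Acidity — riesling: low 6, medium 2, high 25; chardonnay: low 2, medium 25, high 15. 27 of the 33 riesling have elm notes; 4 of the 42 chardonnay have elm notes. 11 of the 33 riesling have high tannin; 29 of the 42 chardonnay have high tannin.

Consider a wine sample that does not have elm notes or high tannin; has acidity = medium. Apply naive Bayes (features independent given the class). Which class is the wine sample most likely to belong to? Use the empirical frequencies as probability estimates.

riesling: (33/75) × (2/33) × (6/33) × (22/33) ≈ 0.00323232
chardonnay: (42/75) × (25/42) × (38/42) × (13/42) ≈ 0.0933485
Highest score → chardonnay.

chardonnay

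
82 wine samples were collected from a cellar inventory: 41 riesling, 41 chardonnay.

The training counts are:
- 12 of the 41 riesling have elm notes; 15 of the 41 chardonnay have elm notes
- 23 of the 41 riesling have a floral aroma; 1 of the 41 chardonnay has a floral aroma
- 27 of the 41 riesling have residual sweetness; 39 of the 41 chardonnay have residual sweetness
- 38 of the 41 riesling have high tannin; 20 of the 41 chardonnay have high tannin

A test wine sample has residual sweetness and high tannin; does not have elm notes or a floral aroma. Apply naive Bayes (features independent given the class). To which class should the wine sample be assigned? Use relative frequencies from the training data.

chardonnay

riesling: (41/82) × (29/41) × (18/41) × (27/41) × (38/41) ≈ 0.094766
chardonnay: (41/82) × (26/41) × (40/41) × (39/41) × (20/41) ≈ 0.143537
Highest score → chardonnay.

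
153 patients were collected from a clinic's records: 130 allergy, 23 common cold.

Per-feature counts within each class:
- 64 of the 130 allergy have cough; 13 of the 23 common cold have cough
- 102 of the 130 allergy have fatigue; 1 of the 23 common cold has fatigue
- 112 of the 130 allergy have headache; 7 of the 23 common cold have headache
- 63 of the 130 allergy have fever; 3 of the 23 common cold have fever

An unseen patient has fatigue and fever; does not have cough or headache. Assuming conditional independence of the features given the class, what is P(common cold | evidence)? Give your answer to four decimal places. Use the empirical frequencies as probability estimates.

allergy: (130/153) × (66/130) × (102/130) × (18/130) × (63/130) ≈ 0.022711
common cold: (23/153) × (10/23) × (1/23) × (16/23) × (3/23) ≈ 0.00025785
P(common cold | x) = 0.00025785 / 0.02296885 ≈ 0.0112

0.0112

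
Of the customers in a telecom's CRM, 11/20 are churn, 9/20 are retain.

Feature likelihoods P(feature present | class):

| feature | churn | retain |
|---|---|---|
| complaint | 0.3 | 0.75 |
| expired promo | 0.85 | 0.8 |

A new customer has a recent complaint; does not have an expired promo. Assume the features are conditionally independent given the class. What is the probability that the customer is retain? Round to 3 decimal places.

churn: 0.55 × 0.3 × (1−0.85) = 0.02475
retain: 0.45 × 0.75 × (1−0.8) = 0.0675
P(retain | x) = 0.0675 / 0.09225 ≈ 0.732

0.732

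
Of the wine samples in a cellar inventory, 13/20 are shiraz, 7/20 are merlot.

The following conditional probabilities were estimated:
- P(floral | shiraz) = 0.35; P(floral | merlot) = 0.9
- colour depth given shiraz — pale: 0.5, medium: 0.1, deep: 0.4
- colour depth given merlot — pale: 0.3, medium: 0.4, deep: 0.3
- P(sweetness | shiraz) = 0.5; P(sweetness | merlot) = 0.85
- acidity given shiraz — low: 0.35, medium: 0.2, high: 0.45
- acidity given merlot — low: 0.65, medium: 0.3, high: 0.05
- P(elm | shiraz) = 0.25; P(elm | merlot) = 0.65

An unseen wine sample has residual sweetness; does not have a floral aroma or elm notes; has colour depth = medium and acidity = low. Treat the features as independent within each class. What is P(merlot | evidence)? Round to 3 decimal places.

0.328

shiraz: 0.65 × (1−0.35) × 0.1 × 0.5 × 0.35 × (1−0.25) = 0.0055453125
merlot: 0.35 × (1−0.9) × 0.4 × 0.85 × 0.65 × (1−0.65) = 0.00270725
P(merlot | x) = 0.00270725 / 0.0082525625 ≈ 0.328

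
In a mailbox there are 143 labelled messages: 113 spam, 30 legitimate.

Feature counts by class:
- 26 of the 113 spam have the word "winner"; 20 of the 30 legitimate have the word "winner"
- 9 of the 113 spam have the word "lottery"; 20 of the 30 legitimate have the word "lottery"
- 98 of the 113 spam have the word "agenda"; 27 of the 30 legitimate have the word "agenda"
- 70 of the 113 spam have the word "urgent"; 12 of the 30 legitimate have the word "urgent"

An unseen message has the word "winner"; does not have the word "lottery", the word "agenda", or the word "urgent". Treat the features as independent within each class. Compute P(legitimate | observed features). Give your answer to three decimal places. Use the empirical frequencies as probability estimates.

spam: (113/143) × (26/113) × (104/113) × (15/113) × (43/113) ≈ 0.00845269
legitimate: (30/143) × (20/30) × (10/30) × (3/30) × (18/30) ≈ 0.0027972
P(legitimate | x) = 0.0027972 / 0.01124989 ≈ 0.249

0.249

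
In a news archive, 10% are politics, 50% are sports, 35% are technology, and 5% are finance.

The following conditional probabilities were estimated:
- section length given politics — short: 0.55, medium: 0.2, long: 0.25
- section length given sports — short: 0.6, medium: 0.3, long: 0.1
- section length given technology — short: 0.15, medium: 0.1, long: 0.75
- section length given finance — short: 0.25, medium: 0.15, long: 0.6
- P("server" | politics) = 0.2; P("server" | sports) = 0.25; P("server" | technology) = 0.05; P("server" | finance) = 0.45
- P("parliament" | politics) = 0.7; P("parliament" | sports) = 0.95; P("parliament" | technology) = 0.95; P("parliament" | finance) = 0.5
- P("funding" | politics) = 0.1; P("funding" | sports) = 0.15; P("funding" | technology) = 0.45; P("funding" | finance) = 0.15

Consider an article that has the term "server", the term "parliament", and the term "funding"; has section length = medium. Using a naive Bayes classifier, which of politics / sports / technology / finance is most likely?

politics: 0.1 × 0.2 × 0.2 × 0.7 × 0.1 = 0.00028
sports: 0.5 × 0.3 × 0.25 × 0.95 × 0.15 = 0.00534375
technology: 0.35 × 0.1 × 0.05 × 0.95 × 0.45 = 0.000748125
finance: 0.05 × 0.15 × 0.45 × 0.5 × 0.15 = 0.000253125
Highest score → sports.

sports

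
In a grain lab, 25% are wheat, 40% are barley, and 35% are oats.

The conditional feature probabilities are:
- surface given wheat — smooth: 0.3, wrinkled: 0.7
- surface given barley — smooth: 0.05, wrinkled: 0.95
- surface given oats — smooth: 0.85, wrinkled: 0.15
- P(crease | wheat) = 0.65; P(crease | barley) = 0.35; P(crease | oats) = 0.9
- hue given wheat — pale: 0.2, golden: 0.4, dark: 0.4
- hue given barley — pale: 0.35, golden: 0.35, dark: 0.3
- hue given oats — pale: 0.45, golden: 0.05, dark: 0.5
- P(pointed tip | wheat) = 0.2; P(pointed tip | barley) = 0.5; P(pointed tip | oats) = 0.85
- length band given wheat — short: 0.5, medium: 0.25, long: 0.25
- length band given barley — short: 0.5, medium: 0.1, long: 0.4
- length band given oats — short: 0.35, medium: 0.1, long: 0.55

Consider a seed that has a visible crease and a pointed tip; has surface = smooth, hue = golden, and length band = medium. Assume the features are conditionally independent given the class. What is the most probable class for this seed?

oats

wheat: 0.25 × 0.3 × 0.65 × 0.4 × 0.2 × 0.25 = 0.000975
barley: 0.4 × 0.05 × 0.35 × 0.35 × 0.5 × 0.1 = 0.0001225
oats: 0.35 × 0.85 × 0.9 × 0.05 × 0.85 × 0.1 = 0.0011379375
Highest score → oats.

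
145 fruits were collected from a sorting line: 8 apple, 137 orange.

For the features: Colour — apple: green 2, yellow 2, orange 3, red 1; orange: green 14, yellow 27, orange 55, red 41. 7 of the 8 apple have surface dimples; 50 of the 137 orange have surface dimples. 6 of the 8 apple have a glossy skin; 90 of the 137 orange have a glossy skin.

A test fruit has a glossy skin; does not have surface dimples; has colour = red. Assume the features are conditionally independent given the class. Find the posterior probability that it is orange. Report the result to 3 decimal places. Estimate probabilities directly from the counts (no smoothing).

0.995

apple: (8/145) × (1/8) × (1/8) × (6/8) ≈ 0.000646552
orange: (137/145) × (41/137) × (87/137) × (90/137) ≈ 0.11796
P(orange | x) = 0.11796 / 0.118606552 ≈ 0.995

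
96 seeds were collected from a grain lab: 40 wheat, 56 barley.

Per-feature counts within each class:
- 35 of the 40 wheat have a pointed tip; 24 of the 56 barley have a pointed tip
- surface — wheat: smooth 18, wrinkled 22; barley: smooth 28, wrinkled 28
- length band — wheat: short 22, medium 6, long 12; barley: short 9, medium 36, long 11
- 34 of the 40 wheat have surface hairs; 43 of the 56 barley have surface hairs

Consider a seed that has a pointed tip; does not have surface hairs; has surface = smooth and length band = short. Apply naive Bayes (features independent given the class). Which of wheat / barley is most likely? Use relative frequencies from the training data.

wheat

wheat: (40/96) × (35/40) × (18/40) × (22/40) × (6/40) = 0.01353515625
barley: (56/96) × (24/56) × (28/56) × (9/56) × (13/56) ≈ 0.00466358
Highest score → wheat.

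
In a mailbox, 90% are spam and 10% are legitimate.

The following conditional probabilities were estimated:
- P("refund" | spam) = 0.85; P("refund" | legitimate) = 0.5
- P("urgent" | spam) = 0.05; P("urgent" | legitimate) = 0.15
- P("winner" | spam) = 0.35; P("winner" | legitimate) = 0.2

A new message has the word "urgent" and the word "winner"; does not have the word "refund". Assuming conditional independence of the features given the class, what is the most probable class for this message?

spam

spam: 0.9 × (1−0.85) × 0.05 × 0.35 = 0.0023625
legitimate: 0.1 × (1−0.5) × 0.15 × 0.2 = 0.0015
Highest score → spam.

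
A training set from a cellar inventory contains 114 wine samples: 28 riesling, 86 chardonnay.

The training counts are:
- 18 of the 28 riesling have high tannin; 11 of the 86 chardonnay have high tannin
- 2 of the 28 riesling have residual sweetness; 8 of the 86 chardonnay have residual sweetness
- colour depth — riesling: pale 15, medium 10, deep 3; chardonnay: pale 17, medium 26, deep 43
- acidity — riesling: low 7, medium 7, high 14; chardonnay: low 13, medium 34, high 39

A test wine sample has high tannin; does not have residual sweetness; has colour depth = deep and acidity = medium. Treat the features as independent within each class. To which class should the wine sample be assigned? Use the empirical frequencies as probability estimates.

chardonnay

riesling: (28/114) × (18/28) × (26/28) × (3/28) × (7/28) ≈ 0.00392723
chardonnay: (86/114) × (11/86) × (78/86) × (43/86) × (34/86) ≈ 0.0172995
Highest score → chardonnay.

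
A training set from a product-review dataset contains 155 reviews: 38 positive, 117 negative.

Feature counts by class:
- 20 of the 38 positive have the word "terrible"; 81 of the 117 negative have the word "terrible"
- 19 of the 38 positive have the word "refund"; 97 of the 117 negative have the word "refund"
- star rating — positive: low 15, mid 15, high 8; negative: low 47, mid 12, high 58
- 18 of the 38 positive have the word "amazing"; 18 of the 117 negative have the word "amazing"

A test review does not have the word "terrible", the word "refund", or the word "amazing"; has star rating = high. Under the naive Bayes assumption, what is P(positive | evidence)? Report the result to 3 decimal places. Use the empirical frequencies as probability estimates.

0.279

positive: (38/155) × (18/38) × (19/38) × (8/38) × (20/38) ≈ 0.00643374
negative: (117/155) × (36/117) × (20/117) × (58/117) × (99/117) ≈ 0.0166535
P(positive | x) = 0.00643374 / 0.02308724 ≈ 0.279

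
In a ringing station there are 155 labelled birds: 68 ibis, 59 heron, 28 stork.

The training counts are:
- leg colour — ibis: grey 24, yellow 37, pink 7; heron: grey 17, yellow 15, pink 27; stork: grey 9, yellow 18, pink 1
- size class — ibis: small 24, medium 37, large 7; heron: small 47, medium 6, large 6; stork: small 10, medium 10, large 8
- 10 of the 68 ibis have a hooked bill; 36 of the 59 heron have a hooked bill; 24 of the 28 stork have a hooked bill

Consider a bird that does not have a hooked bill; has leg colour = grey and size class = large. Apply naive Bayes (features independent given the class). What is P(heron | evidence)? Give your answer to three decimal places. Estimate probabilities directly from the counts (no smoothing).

ibis: (68/155) × (24/68) × (7/68) × (58/68) ≈ 0.0135953
heron: (59/155) × (17/59) × (6/59) × (23/59) ≈ 0.00434803
stork: (28/155) × (9/28) × (8/28) × (4/28) ≈ 0.00236998
P(heron | x) = 0.00434803 / 0.02031331 ≈ 0.214

0.214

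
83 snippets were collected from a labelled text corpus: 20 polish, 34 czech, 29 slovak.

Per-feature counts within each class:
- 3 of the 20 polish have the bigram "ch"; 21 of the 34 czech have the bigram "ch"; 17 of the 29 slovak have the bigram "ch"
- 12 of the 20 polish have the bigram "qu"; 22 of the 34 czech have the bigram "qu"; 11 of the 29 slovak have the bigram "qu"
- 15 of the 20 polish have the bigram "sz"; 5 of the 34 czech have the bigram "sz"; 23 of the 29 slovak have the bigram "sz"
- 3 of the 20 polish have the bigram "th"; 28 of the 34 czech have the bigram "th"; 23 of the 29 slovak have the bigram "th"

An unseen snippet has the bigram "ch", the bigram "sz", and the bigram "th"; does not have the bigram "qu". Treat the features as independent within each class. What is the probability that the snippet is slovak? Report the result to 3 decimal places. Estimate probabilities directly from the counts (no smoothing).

0.865

polish: (20/83) × (3/20) × (8/20) × (15/20) × (3/20) ≈ 0.00162651
czech: (34/83) × (21/34) × (12/34) × (5/34) × (28/34) ≈ 0.0108147
slovak: (29/83) × (17/29) × (18/29) × (23/29) × (23/29) ≈ 0.0799659
P(slovak | x) = 0.0799659 / 0.09240711 ≈ 0.865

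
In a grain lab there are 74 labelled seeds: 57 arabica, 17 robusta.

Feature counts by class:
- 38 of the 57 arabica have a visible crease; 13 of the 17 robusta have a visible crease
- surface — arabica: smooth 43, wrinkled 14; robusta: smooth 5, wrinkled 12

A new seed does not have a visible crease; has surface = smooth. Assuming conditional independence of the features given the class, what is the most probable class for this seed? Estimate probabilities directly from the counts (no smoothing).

arabica

arabica: (57/74) × (19/57) × (43/57) ≈ 0.193694
robusta: (17/74) × (4/17) × (5/17) ≈ 0.0158983
Highest score → arabica.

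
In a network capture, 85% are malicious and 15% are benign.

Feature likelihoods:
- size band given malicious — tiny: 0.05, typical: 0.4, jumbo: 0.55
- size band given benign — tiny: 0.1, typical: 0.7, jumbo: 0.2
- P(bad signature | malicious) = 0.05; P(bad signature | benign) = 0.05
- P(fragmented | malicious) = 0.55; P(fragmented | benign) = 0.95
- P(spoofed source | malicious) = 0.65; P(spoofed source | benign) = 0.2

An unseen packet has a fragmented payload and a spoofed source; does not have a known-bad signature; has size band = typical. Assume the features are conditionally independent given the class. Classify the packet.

malicious

malicious: 0.85 × 0.4 × (1−0.05) × 0.55 × 0.65 = 0.1154725
benign: 0.15 × 0.7 × (1−0.05) × 0.95 × 0.2 = 0.0189525
Highest score → malicious.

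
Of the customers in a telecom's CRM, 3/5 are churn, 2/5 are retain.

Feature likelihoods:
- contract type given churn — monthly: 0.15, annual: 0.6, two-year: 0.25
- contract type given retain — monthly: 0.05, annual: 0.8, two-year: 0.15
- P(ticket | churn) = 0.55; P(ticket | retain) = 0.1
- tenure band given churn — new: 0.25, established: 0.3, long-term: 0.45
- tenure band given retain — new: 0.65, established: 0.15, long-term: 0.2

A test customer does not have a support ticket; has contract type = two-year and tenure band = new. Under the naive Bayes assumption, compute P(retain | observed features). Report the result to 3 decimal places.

0.675

churn: 0.6 × 0.25 × (1−0.55) × 0.25 = 0.016875
retain: 0.4 × 0.15 × (1−0.1) × 0.65 = 0.0351
P(retain | x) = 0.0351 / 0.051975 ≈ 0.675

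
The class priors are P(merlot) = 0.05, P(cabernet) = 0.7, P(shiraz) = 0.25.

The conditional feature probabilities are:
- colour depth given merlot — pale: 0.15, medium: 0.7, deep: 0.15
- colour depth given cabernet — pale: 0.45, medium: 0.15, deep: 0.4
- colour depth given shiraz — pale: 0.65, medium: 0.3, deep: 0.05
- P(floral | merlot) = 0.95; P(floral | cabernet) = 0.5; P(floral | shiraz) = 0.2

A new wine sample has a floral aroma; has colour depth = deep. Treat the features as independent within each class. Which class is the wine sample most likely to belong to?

cabernet

merlot: 0.05 × 0.15 × 0.95 = 0.007125
cabernet: 0.7 × 0.4 × 0.5 = 0.14
shiraz: 0.25 × 0.05 × 0.2 = 0.0025
Highest score → cabernet.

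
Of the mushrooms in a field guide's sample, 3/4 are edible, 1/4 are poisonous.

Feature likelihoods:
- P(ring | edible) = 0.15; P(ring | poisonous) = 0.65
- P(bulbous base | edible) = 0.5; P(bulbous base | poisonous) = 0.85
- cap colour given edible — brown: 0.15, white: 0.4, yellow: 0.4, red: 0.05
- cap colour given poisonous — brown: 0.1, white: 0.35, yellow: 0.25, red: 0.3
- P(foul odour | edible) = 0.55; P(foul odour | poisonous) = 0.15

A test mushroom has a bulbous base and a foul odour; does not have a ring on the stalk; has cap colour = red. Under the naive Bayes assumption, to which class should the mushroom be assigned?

edible

edible: 0.75 × (1−0.15) × 0.5 × 0.05 × 0.55 = 0.008765625
poisonous: 0.25 × (1−0.65) × 0.85 × 0.3 × 0.15 = 0.003346875
Highest score → edible.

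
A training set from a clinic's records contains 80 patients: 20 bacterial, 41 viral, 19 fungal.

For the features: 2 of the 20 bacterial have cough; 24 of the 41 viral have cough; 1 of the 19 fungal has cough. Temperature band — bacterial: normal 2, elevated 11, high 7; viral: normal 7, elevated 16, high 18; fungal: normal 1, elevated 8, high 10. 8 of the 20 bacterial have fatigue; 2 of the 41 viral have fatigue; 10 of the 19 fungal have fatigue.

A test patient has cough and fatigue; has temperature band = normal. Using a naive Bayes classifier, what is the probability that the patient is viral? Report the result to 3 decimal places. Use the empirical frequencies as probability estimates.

0.650

bacterial: (20/80) × (2/20) × (2/20) × (8/20) = 0.001
viral: (41/80) × (24/41) × (7/41) × (2/41) ≈ 0.00249851
fungal: (19/80) × (1/19) × (1/19) × (10/19) ≈ 0.00034626
P(viral | x) = 0.00249851 / 0.00384477 ≈ 0.650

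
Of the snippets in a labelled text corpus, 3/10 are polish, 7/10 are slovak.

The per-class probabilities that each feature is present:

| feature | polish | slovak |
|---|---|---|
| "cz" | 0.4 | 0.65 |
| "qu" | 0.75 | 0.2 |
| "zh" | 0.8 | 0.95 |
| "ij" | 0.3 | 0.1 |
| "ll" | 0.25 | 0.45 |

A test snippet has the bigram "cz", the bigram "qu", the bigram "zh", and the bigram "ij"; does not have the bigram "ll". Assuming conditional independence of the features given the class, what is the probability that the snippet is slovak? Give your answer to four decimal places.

polish: 0.3 × 0.4 × 0.75 × 0.8 × 0.3 × (1−0.25) = 0.0162
slovak: 0.7 × 0.65 × 0.2 × 0.95 × 0.1 × (1−0.45) = 0.00475475
P(slovak | x) = 0.00475475 / 0.02095475 ≈ 0.2269

0.2269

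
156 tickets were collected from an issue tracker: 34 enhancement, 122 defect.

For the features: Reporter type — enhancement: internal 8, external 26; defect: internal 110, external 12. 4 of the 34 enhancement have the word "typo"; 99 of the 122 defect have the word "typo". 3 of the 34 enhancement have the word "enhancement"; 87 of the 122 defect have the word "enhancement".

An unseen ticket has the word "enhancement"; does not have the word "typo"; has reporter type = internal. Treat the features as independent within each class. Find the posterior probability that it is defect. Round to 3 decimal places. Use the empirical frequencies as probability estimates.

0.960

enhancement: (34/156) × (8/34) × (30/34) × (3/34) ≈ 0.00399255
defect: (122/156) × (110/122) × (23/122) × (87/122) ≈ 0.0947972
P(defect | x) = 0.0947972 / 0.09878975 ≈ 0.960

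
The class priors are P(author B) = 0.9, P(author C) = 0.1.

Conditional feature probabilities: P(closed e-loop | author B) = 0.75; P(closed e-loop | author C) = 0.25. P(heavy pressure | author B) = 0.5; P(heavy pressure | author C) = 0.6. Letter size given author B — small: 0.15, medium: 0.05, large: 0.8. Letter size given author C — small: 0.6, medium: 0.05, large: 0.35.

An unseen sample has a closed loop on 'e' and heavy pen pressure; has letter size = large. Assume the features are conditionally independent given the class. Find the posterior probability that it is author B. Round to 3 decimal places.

author B: 0.9 × 0.75 × 0.5 × 0.8 = 0.27
author C: 0.1 × 0.25 × 0.6 × 0.35 = 0.00525
P(author B | x) = 0.27 / 0.27525 ≈ 0.981

0.981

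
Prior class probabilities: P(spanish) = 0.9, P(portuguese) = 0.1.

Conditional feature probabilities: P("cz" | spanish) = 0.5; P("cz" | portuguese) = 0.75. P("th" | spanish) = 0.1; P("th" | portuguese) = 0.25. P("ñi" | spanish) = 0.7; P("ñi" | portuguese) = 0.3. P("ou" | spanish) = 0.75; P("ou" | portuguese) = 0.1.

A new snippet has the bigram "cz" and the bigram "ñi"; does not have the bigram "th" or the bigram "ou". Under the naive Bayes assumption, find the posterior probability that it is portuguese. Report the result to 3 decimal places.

0.176

spanish: 0.9 × 0.5 × (1−0.1) × 0.7 × (1−0.75) = 0.070875
portuguese: 0.1 × 0.75 × (1−0.25) × 0.3 × (1−0.1) = 0.0151875
P(portuguese | x) = 0.0151875 / 0.0860625 ≈ 0.176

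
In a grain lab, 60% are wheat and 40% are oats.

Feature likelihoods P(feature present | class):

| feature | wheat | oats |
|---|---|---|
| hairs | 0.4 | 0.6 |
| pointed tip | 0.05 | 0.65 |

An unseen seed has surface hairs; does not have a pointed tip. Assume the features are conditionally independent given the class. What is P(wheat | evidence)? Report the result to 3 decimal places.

0.731

wheat: 0.6 × 0.4 × (1−0.05) = 0.228
oats: 0.4 × 0.6 × (1−0.65) = 0.084
P(wheat | x) = 0.228 / 0.312 ≈ 0.731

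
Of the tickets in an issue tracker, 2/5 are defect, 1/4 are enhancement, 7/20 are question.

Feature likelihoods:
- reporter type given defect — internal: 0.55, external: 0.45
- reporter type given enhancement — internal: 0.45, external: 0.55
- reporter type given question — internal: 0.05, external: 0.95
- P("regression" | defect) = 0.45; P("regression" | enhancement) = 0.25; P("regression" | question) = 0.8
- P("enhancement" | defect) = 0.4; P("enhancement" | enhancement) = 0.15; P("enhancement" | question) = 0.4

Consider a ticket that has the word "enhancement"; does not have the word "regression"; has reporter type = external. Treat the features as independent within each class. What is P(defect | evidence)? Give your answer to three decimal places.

0.485

defect: 0.4 × 0.45 × (1−0.45) × 0.4 = 0.0396
enhancement: 0.25 × 0.55 × (1−0.25) × 0.15 = 0.01546875
question: 0.35 × 0.95 × (1−0.8) × 0.4 = 0.0266
P(defect | x) = 0.0396 / 0.08166875 ≈ 0.485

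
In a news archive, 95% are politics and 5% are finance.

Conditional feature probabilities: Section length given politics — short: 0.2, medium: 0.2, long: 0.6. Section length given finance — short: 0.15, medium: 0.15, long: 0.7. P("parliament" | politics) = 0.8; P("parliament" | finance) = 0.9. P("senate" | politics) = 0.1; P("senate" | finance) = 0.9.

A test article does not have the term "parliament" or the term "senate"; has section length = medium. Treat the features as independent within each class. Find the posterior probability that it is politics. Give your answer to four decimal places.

0.9978

politics: 0.95 × 0.2 × (1−0.8) × (1−0.1) = 0.0342
finance: 0.05 × 0.15 × (1−0.9) × (1−0.9) = 0.000075
P(politics | x) = 0.0342 / 0.034275 ≈ 0.9978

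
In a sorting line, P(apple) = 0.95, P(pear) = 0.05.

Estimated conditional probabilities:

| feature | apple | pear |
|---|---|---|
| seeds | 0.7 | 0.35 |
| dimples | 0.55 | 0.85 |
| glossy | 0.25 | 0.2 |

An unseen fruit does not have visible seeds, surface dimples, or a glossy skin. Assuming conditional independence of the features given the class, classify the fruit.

apple: 0.95 × (1−0.7) × (1−0.55) × (1−0.25) = 0.0961875
pear: 0.05 × (1−0.35) × (1−0.85) × (1−0.2) = 0.0039
Highest score → apple.

apple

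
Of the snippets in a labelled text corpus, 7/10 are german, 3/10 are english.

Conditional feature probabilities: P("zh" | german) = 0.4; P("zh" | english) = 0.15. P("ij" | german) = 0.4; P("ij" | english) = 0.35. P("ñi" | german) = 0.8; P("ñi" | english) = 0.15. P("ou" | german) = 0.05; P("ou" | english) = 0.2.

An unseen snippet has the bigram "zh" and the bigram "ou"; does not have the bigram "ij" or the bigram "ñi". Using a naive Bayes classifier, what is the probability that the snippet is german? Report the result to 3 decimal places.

0.253

german: 0.7 × 0.4 × (1−0.4) × (1−0.8) × 0.05 = 0.00168
english: 0.3 × 0.15 × (1−0.35) × (1−0.15) × 0.2 = 0.0049725
P(german | x) = 0.00168 / 0.0066525 ≈ 0.253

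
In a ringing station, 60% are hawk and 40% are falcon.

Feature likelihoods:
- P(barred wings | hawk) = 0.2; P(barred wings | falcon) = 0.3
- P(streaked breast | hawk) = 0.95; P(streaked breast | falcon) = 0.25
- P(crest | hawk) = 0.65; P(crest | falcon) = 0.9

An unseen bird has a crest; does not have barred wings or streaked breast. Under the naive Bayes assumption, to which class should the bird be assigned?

falcon

hawk: 0.6 × (1−0.2) × (1−0.95) × 0.65 = 0.0156
falcon: 0.4 × (1−0.3) × (1−0.25) × 0.9 = 0.189
Highest score → falcon.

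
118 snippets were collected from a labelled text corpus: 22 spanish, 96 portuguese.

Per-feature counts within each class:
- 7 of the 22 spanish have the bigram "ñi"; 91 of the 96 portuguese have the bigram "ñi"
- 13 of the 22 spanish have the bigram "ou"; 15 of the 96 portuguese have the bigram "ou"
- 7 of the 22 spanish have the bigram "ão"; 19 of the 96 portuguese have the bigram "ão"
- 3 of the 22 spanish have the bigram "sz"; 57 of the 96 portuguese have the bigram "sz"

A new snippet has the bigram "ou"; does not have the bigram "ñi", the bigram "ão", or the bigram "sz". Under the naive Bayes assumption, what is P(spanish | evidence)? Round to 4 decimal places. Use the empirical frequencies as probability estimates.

0.9535

spanish: (22/118) × (15/22) × (13/22) × (15/22) × (19/22) ≈ 0.0442313
portuguese: (96/118) × (5/96) × (15/96) × (77/96) × (39/96) ≈ 0.00215735
P(spanish | x) = 0.0442313 / 0.04638865 ≈ 0.9535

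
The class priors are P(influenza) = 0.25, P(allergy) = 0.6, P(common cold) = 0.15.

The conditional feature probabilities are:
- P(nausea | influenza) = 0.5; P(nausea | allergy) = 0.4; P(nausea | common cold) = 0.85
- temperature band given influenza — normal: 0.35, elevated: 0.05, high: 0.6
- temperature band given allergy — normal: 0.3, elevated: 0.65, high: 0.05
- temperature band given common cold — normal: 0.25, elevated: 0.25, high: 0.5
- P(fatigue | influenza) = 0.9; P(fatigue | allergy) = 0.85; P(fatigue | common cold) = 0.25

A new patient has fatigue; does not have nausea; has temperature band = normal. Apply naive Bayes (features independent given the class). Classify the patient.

influenza: 0.25 × (1−0.5) × 0.35 × 0.9 = 0.039375
allergy: 0.6 × (1−0.4) × 0.3 × 0.85 = 0.0918
common cold: 0.15 × (1−0.85) × 0.25 × 0.25 = 0.00140625
Highest score → allergy.

allergy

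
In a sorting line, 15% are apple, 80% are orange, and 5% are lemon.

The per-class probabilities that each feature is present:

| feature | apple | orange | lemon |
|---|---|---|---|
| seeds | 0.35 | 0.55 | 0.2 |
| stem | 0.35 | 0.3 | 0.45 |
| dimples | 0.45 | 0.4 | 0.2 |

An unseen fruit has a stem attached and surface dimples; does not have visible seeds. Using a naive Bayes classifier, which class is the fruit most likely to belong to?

apple: 0.15 × (1−0.35) × 0.35 × 0.45 = 0.01535625
orange: 0.8 × (1−0.55) × 0.3 × 0.4 = 0.0432
lemon: 0.05 × (1−0.2) × 0.45 × 0.2 = 0.0036
Highest score → orange.

orange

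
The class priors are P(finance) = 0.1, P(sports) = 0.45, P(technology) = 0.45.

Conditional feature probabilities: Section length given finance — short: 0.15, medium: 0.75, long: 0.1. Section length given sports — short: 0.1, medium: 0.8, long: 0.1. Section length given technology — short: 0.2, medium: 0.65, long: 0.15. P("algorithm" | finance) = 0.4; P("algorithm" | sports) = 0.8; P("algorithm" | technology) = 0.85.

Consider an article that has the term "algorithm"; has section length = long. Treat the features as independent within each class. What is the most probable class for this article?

technology

finance: 0.1 × 0.1 × 0.4 = 0.004
sports: 0.45 × 0.1 × 0.8 = 0.036
technology: 0.45 × 0.15 × 0.85 = 0.057375
Highest score → technology.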